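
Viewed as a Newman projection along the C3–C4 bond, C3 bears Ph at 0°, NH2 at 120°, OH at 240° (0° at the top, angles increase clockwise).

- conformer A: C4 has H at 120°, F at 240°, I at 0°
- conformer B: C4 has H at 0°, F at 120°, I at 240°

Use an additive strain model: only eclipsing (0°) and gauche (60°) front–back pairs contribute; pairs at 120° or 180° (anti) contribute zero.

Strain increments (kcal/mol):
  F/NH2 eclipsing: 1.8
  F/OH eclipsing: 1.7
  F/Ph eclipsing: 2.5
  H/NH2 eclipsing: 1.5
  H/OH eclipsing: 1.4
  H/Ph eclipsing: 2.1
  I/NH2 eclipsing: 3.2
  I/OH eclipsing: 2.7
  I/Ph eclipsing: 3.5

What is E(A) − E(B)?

A (eclipsed): Ph(0°)/I(0°) eclipsed 3.5; NH2(120°)/H(120°) eclipsed 1.5; OH(240°)/F(240°) eclipsed 1.7 → 6.7 kcal/mol.
B (eclipsed): Ph(0°)/H(0°) eclipsed 2.1; NH2(120°)/F(120°) eclipsed 1.8; OH(240°)/I(240°) eclipsed 2.7 → 6.6 kcal/mol.
E(A) − E(B) = 6.7 − 6.6 = +0.1 kcal/mol.

+0.1 kcal/mol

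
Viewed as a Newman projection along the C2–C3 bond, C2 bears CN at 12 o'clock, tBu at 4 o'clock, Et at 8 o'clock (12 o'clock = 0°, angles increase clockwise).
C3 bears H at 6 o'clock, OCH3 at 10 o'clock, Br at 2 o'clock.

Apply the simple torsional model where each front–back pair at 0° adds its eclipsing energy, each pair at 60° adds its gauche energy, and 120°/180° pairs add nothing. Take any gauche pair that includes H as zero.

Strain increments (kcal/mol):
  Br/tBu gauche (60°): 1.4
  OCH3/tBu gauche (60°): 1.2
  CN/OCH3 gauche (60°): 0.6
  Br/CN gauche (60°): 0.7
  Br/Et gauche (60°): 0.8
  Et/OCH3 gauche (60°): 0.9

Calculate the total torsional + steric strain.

3.6 kcal/mol

This conformer (staggered): CN(0°)/OCH3(300°) gauche 0.6; CN(0°)/Br(60°) gauche 0.7; tBu(120°)/Br(60°) gauche 1.4; Et(240°)/OCH3(300°) gauche 0.9 → 3.6 kcal/mol.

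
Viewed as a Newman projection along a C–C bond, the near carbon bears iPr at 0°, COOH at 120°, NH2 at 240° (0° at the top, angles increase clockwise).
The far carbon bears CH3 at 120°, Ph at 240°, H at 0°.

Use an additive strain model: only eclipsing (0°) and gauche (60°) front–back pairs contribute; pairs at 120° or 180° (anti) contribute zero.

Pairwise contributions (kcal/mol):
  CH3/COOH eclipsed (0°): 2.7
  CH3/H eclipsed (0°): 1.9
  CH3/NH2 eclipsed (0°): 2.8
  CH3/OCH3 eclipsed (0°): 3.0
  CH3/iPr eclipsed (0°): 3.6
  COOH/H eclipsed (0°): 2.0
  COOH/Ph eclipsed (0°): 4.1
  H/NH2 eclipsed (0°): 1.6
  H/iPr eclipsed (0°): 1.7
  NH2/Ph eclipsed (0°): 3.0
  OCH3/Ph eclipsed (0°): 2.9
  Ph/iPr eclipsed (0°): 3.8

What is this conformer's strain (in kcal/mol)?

7.4 kcal/mol

This conformer is eclipsed. iPr at 0° is eclipsed with H at 0° (1.7); COOH at 120° is eclipsed with CH3 at 120° (2.7); NH2 at 240° is eclipsed with Ph at 240° (3.0). Total 7.4 kcal/mol.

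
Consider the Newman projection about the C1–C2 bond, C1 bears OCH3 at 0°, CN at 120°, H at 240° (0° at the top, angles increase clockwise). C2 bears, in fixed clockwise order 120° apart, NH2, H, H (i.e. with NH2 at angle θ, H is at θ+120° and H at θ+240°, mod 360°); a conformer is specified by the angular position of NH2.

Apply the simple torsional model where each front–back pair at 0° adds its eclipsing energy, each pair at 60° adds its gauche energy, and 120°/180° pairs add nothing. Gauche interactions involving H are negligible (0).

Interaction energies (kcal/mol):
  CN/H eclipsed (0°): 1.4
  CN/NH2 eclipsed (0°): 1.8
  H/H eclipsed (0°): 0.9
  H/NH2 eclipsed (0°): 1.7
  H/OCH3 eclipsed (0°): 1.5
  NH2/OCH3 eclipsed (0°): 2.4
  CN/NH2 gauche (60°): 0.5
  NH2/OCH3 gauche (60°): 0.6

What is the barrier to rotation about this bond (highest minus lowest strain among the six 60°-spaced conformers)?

NH2 at 0° (eclipsed): OCH3(0°)/NH2(0°) eclipsed 2.4; CN(120°)/H(120°) eclipsed 1.4; H(240°)/H(240°) eclipsed 0.9 → 4.7 kcal/mol.
NH2 at 60° (staggered): OCH3(0°)/NH2(60°) gauche 0.6; CN(120°)/NH2(60°) gauche 0.5 → 1.1 kcal/mol.
NH2 at 120° (eclipsed): OCH3(0°)/H(0°) eclipsed 1.5; CN(120°)/NH2(120°) eclipsed 1.8; H(240°)/H(240°) eclipsed 0.9 → 4.2 kcal/mol.
NH2 at 180° (staggered): CN(120°)/NH2(180°) gauche 0.5 → 0.5 kcal/mol.
NH2 at 240° (eclipsed): OCH3(0°)/H(0°) eclipsed 1.5; CN(120°)/H(120°) eclipsed 1.4; H(240°)/NH2(240°) eclipsed 1.7 → 4.6 kcal/mol.
NH2 at 300° (staggered): OCH3(0°)/NH2(300°) gauche 0.6 → 0.6 kcal/mol.
Max at 0° (4.7 kcal/mol), min at 180° (0.5 kcal/mol); barrier = 4.2 kcal/mol.

4.2 kcal/mol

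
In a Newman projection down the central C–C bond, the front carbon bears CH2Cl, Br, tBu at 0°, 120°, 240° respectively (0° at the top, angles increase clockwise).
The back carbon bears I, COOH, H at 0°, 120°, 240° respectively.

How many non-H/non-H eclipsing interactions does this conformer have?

Non-H eclipsing pairs: CH2Cl(0°)/I(0°); Br(120°)/COOH(120°) — 2 interactions.

2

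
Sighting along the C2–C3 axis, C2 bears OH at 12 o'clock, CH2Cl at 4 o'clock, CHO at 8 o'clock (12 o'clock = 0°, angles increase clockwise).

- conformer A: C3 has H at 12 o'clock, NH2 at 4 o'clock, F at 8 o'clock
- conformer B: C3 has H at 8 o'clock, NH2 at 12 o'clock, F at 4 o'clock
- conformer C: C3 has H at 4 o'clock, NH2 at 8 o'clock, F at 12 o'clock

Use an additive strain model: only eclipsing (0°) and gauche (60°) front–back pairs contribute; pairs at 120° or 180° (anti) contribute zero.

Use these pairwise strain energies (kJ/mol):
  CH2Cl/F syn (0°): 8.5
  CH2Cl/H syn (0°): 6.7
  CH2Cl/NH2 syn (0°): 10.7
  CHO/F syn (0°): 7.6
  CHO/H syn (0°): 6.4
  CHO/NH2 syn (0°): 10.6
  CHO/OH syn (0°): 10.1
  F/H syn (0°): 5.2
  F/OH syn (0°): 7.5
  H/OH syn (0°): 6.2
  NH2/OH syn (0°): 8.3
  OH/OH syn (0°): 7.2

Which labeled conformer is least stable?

A (eclipsed): OH–H eclipsed, CH2Cl–NH2 eclipsed, CHO–F eclipsed; 6.2 + 10.7 + 7.6 = 24.5 kJ/mol.
B (eclipsed): OH–NH2 eclipsed, CH2Cl–F eclipsed, CHO–H eclipsed; 8.3 + 8.5 + 6.4 = 23.2 kJ/mol.
C (eclipsed): OH–F eclipsed, CH2Cl–H eclipsed, CHO–NH2 eclipsed; 7.5 + 6.7 + 10.6 = 24.8 kJ/mol.
C has the highest total (24.8 kJ/mol).

C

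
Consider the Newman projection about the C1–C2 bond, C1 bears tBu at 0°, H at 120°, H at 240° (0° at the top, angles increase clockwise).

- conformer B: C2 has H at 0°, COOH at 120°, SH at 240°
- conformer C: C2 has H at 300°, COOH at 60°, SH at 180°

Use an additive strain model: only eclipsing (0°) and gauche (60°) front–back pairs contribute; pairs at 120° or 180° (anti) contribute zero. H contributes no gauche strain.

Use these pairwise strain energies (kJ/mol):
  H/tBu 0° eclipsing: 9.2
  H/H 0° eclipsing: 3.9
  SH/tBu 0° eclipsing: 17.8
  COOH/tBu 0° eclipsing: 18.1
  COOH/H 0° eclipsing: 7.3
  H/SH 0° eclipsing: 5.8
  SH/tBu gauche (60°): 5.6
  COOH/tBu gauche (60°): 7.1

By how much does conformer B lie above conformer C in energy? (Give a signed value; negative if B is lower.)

B (eclipsed): tBu–H eclipsed, H–COOH eclipsed, H–SH eclipsed; 9.2 + 7.3 + 5.8 = 22.3 kJ/mol.
C (staggered): tBu–COOH gauche; 7.1 = 7.1 kJ/mol.
E(B) − E(C) = 22.3 − 7.1 = +15.2 kJ/mol.

+15.2 kJ/mol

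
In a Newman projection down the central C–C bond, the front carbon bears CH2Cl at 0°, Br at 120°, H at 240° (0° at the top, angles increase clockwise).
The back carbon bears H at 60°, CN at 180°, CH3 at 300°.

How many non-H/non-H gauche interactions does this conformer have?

2

Non-H gauche pairs: CH2Cl(0°)/CH3(300°); Br(120°)/CN(180°) — 2 interactions.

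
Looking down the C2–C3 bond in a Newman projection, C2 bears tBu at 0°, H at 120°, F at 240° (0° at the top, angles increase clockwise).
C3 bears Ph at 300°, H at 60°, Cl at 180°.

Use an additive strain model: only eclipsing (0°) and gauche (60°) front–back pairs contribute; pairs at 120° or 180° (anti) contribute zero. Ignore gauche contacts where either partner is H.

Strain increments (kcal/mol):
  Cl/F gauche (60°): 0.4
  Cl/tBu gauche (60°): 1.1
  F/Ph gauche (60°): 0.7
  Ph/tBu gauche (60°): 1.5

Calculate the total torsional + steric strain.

This conformer (staggered): tBu–Ph gauche, F–Ph gauche, F–Cl gauche; 1.5 + 0.7 + 0.4 = 2.6 kcal/mol.

2.6 kcal/mol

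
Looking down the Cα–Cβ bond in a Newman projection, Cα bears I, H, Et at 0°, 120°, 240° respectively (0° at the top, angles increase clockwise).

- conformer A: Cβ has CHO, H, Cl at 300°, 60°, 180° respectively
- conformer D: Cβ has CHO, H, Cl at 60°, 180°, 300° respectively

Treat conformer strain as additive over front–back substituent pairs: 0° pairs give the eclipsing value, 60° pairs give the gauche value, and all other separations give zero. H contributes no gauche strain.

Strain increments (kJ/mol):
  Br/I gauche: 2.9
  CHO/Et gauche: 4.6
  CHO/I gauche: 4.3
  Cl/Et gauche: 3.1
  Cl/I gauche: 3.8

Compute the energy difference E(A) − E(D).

+0.8 kJ/mol

A (staggered): I(0°)/CHO(300°) gauche 4.3; Et(240°)/CHO(300°) gauche 4.6; Et(240°)/Cl(180°) gauche 3.1 → 12.0 kJ/mol.
D (staggered): I(0°)/CHO(60°) gauche 4.3; I(0°)/Cl(300°) gauche 3.8; Et(240°)/Cl(300°) gauche 3.1 → 11.2 kJ/mol.
E(A) − E(D) = 12.0 − 11.2 = +0.8 kJ/mol.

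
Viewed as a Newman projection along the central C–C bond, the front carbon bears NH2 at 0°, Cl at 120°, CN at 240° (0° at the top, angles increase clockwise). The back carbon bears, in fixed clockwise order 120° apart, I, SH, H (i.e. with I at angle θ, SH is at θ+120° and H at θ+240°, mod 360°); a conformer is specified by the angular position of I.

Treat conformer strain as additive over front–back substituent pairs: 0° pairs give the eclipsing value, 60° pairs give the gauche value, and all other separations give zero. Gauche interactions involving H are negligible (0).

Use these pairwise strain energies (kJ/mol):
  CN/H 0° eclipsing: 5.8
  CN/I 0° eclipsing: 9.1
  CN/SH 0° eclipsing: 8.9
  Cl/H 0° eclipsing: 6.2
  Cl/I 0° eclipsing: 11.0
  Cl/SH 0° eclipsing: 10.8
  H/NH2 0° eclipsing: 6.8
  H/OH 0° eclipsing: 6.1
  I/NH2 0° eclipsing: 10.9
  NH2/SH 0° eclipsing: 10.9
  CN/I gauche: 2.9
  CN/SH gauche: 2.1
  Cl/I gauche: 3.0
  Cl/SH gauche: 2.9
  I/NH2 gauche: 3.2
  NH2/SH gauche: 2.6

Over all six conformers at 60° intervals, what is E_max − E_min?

16.9 kJ/mol

I at 0° (eclipsed): NH2–I eclipsed, Cl–SH eclipsed, CN–H eclipsed; 10.9 + 10.8 + 5.8 = 27.5 kJ/mol.
I at 60° (staggered): NH2–I gauche, Cl–I gauche, Cl–SH gauche, CN–SH gauche; 3.2 + 3.0 + 2.9 + 2.1 = 11.2 kJ/mol.
I at 120° (eclipsed): NH2–H eclipsed, Cl–I eclipsed, CN–SH eclipsed; 6.8 + 11.0 + 8.9 = 26.7 kJ/mol.
I at 180° (staggered): NH2–SH gauche, Cl–I gauche, CN–I gauche, CN–SH gauche; 2.6 + 3.0 + 2.9 + 2.1 = 10.6 kJ/mol.
I at 240° (eclipsed): NH2–SH eclipsed, Cl–H eclipsed, CN–I eclipsed; 10.9 + 6.2 + 9.1 = 26.2 kJ/mol.
I at 300° (staggered): NH2–I gauche, NH2–SH gauche, Cl–SH gauche, CN–I gauche; 3.2 + 2.6 + 2.9 + 2.9 = 11.6 kJ/mol.
Max at 0° (27.5 kJ/mol), min at 180° (10.6 kJ/mol); barrier = 16.9 kJ/mol.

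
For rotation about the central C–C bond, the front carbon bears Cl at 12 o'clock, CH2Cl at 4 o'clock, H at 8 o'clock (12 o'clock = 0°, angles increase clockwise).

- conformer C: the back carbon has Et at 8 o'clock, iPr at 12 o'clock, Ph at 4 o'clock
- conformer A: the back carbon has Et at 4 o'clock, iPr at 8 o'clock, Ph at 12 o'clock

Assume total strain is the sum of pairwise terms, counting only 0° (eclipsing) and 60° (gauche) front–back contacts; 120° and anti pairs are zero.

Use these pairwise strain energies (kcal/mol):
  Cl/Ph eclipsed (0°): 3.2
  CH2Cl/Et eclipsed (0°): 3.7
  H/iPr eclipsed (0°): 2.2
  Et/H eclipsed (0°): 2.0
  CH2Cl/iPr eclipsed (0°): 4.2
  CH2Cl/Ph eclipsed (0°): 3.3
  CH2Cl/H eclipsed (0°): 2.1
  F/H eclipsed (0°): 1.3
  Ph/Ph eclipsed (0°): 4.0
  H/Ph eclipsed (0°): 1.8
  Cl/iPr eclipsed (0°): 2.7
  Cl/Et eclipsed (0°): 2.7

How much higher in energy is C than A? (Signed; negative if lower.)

C (eclipsed): Cl–iPr eclipsed, CH2Cl–Ph eclipsed, H–Et eclipsed; 2.7 + 3.3 + 2.0 = 8.0 kcal/mol.
A (eclipsed): Cl–Ph eclipsed, CH2Cl–Et eclipsed, H–iPr eclipsed; 3.2 + 3.7 + 2.2 = 9.1 kcal/mol.
E(C) − E(A) = 8.0 − 9.1 = -1.1 kcal/mol.

-1.1 kcal/mol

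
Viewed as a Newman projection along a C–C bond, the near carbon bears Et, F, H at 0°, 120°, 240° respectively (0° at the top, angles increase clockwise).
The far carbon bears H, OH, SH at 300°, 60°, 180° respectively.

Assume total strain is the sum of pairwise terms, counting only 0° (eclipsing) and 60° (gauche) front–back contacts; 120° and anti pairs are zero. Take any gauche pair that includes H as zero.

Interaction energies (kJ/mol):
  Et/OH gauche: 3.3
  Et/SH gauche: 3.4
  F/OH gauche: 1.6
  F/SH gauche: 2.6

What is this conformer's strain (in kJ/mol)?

This conformer (staggered): Et(0°)/OH(60°) gauche 3.3; F(120°)/OH(60°) gauche 1.6; F(120°)/SH(180°) gauche 2.6 → 7.5 kJ/mol.

7.5 kJ/mol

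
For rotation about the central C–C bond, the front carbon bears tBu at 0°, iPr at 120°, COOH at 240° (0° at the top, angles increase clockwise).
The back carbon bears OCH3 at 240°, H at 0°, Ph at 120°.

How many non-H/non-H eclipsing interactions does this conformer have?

2

Non-H eclipsing pairs: iPr(120°)/Ph(120°); COOH(240°)/OCH3(240°) — 2 interactions.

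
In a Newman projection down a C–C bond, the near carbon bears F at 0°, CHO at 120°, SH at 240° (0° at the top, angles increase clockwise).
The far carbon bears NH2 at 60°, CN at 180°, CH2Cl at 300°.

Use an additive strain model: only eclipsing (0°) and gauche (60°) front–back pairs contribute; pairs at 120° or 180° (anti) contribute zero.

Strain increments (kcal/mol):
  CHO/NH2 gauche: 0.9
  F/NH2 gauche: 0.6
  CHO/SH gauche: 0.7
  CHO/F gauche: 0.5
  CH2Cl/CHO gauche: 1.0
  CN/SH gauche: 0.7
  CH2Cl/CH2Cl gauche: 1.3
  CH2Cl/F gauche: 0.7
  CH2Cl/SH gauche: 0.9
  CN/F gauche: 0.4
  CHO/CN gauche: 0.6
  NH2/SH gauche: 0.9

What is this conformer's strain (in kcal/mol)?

This conformer (staggered): F–NH2 gauche, F–CH2Cl gauche, CHO–NH2 gauche, CHO–CN gauche, SH–CN gauche, SH–CH2Cl gauche; 0.6 + 0.7 + 0.9 + 0.6 + 0.7 + 0.9 = 4.4 kcal/mol.

4.4 kcal/mol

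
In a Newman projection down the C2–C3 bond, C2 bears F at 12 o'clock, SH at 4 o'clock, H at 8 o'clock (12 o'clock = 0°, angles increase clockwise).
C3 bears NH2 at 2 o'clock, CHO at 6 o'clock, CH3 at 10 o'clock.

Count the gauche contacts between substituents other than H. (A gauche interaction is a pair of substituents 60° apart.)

4

Non-H gauche pairs: F(0°)/NH2(60°); F(0°)/CH3(300°); SH(120°)/NH2(60°); SH(120°)/CHO(180°) — 4 interactions.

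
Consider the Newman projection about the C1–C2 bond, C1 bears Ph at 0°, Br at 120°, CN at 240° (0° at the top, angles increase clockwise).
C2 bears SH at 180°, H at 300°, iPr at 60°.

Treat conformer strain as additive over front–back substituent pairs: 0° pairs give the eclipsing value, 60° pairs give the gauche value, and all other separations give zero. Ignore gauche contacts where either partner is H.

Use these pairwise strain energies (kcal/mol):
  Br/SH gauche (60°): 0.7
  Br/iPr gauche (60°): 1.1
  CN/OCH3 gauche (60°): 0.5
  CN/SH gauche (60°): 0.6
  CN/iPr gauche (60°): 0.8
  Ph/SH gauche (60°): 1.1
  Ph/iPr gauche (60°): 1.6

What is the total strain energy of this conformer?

4.0 kcal/mol

This conformer (staggered): Ph–iPr gauche, Br–SH gauche, Br–iPr gauche, CN–SH gauche; 1.6 + 0.7 + 1.1 + 0.6 = 4.0 kcal/mol.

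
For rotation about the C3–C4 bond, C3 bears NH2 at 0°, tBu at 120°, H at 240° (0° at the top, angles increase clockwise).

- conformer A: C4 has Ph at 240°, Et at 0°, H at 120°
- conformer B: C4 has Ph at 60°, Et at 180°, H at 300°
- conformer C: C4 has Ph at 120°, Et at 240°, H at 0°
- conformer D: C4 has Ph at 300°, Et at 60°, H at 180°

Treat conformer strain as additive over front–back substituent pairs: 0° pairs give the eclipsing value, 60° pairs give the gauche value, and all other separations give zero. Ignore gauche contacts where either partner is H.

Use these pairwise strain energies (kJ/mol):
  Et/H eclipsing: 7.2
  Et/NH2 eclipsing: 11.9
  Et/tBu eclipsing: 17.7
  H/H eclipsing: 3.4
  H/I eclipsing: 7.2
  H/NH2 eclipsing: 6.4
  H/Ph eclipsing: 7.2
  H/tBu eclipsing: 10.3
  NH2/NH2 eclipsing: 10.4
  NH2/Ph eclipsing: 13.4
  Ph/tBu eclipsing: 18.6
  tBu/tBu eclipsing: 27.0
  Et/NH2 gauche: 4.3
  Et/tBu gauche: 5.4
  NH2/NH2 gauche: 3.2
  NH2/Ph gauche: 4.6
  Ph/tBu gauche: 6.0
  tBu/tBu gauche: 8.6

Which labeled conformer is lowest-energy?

A (eclipsed): NH2(0°)/Et(0°) eclipsed 11.9; tBu(120°)/H(120°) eclipsed 10.3; H(240°)/Ph(240°) eclipsed 7.2 → 29.4 kJ/mol.
B (staggered): NH2(0°)/Ph(60°) gauche 4.6; tBu(120°)/Ph(60°) gauche 6.0; tBu(120°)/Et(180°) gauche 5.4 → 16.0 kJ/mol.
C (eclipsed): NH2(0°)/H(0°) eclipsed 6.4; tBu(120°)/Ph(120°) eclipsed 18.6; H(240°)/Et(240°) eclipsed 7.2 → 32.2 kJ/mol.
D (staggered): NH2(0°)/Ph(300°) gauche 4.6; NH2(0°)/Et(60°) gauche 4.3; tBu(120°)/Et(60°) gauche 5.4 → 14.3 kJ/mol.
D has the lowest total (14.3 kJ/mol).

D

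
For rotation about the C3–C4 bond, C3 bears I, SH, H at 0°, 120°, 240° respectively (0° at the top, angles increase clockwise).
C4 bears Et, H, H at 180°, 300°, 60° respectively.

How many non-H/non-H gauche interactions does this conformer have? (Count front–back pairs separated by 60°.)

1

Non-H gauche pairs: SH(120°)/Et(180°) — 1 interaction.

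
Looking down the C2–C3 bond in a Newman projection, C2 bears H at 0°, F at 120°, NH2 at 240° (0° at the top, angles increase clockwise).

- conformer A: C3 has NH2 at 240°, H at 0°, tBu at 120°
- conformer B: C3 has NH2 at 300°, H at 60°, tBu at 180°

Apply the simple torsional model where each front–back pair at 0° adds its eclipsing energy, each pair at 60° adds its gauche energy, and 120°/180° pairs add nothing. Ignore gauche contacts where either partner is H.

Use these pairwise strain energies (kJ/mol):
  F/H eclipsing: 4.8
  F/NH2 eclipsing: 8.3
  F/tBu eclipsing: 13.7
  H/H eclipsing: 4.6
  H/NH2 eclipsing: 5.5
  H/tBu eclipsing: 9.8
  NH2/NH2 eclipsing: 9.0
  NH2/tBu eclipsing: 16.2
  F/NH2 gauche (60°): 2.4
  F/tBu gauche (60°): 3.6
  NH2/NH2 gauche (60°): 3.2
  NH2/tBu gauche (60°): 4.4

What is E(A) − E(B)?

+16.1 kJ/mol

A (eclipsed): H–H eclipsed, F–tBu eclipsed, NH2–NH2 eclipsed; 4.6 + 13.7 + 9.0 = 27.3 kJ/mol.
B (staggered): F–tBu gauche, NH2–NH2 gauche, NH2–tBu gauche; 3.6 + 3.2 + 4.4 = 11.2 kJ/mol.
E(A) − E(B) = 27.3 − 11.2 = +16.1 kJ/mol.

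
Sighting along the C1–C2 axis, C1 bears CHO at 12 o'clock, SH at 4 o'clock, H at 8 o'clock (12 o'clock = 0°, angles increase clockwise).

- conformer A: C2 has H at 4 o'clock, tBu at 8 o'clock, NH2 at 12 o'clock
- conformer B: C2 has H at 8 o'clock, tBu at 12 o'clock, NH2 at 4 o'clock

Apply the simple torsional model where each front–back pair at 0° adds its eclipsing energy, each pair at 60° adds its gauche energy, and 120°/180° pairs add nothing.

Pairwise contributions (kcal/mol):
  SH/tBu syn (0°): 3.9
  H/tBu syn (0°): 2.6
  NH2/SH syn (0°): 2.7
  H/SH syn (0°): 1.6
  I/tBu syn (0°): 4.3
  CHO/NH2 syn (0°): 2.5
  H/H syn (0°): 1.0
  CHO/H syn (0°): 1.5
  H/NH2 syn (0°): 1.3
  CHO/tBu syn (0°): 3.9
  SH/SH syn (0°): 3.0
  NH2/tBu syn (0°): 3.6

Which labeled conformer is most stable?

A

A (eclipsed): CHO–NH2 eclipsed, SH–H eclipsed, H–tBu eclipsed; 2.5 + 1.6 + 2.6 = 6.7 kcal/mol.
B (eclipsed): CHO–tBu eclipsed, SH–NH2 eclipsed, H–H eclipsed; 3.9 + 2.7 + 1.0 = 7.6 kcal/mol.
A has the lowest total (6.7 kcal/mol).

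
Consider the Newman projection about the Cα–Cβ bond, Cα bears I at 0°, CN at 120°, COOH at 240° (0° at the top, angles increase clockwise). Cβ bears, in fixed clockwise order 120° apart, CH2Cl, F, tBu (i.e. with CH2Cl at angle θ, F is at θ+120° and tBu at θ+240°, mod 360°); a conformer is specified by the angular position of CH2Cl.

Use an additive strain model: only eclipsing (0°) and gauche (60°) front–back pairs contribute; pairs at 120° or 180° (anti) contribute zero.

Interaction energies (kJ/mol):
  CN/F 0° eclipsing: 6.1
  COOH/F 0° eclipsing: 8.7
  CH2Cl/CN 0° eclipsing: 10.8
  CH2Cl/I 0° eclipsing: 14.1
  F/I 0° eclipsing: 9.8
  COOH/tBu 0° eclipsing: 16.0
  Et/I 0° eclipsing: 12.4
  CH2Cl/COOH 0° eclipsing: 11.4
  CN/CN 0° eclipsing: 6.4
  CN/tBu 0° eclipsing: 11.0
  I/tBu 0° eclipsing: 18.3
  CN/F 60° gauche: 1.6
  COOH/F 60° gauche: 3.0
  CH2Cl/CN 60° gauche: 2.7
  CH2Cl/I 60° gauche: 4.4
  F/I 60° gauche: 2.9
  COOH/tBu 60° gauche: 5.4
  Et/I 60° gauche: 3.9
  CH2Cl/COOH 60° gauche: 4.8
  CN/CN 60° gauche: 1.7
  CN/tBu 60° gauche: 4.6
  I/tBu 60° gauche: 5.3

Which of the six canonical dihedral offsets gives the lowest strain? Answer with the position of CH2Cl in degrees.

60°

CH2Cl at 0° (eclipsed): I(0°)/CH2Cl(0°) eclipsed 14.1; CN(120°)/F(120°) eclipsed 6.1; COOH(240°)/tBu(240°) eclipsed 16.0 → 36.2 kJ/mol.
CH2Cl at 60° (staggered): I(0°)/CH2Cl(60°) gauche 4.4; I(0°)/tBu(300°) gauche 5.3; CN(120°)/CH2Cl(60°) gauche 2.7; CN(120°)/F(180°) gauche 1.6; COOH(240°)/F(180°) gauche 3.0; COOH(240°)/tBu(300°) gauche 5.4 → 22.4 kJ/mol.
CH2Cl at 120° (eclipsed): I(0°)/tBu(0°) eclipsed 18.3; CN(120°)/CH2Cl(120°) eclipsed 10.8; COOH(240°)/F(240°) eclipsed 8.7 → 37.8 kJ/mol.
CH2Cl at 180° (staggered): I(0°)/F(300°) gauche 2.9; I(0°)/tBu(60°) gauche 5.3; CN(120°)/CH2Cl(180°) gauche 2.7; CN(120°)/tBu(60°) gauche 4.6; COOH(240°)/CH2Cl(180°) gauche 4.8; COOH(240°)/F(300°) gauche 3.0 → 23.3 kJ/mol.
CH2Cl at 240° (eclipsed): I(0°)/F(0°) eclipsed 9.8; CN(120°)/tBu(120°) eclipsed 11.0; COOH(240°)/CH2Cl(240°) eclipsed 11.4 → 32.2 kJ/mol.
CH2Cl at 300° (staggered): I(0°)/CH2Cl(300°) gauche 4.4; I(0°)/F(60°) gauche 2.9; CN(120°)/F(60°) gauche 1.6; CN(120°)/tBu(180°) gauche 4.6; COOH(240°)/CH2Cl(300°) gauche 4.8; COOH(240°)/tBu(180°) gauche 5.4 → 23.7 kJ/mol.
The minimum (22.4 kJ/mol) occurs with CH2Cl at 60°.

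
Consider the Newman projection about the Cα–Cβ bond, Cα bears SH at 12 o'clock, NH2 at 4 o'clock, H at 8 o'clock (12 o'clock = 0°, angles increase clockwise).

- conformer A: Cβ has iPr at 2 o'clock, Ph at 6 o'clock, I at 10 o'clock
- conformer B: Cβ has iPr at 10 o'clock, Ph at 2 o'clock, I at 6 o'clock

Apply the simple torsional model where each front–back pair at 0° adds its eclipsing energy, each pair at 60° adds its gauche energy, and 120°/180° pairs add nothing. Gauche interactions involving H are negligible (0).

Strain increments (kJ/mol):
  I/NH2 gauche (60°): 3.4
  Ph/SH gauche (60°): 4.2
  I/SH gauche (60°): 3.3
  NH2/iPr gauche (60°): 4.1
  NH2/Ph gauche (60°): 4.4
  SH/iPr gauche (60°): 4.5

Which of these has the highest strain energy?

B

A (staggered): SH(0°)/iPr(60°) gauche 4.5; SH(0°)/I(300°) gauche 3.3; NH2(120°)/iPr(60°) gauche 4.1; NH2(120°)/Ph(180°) gauche 4.4 → 16.3 kJ/mol.
B (staggered): SH(0°)/iPr(300°) gauche 4.5; SH(0°)/Ph(60°) gauche 4.2; NH2(120°)/Ph(60°) gauche 4.4; NH2(120°)/I(180°) gauche 3.4 → 16.5 kJ/mol.
B has the highest total (16.5 kJ/mol).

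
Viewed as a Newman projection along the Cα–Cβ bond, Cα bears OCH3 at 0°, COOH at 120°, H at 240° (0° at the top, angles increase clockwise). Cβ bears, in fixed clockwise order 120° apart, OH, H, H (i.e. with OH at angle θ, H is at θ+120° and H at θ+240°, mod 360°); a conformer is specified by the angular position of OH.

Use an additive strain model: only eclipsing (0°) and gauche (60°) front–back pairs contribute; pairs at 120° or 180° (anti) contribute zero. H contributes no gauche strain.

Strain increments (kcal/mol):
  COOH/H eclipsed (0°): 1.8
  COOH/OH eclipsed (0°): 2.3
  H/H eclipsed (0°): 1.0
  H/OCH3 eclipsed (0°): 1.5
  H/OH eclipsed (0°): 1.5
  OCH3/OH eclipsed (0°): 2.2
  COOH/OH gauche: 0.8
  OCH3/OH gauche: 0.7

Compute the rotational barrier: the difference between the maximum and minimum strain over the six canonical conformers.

4.3 kcal/mol

OH at 0° (eclipsed): OCH3–OH eclipsed, COOH–H eclipsed, H–H eclipsed; 2.2 + 1.8 + 1.0 = 5.0 kcal/mol.
OH at 60° (staggered): OCH3–OH gauche, COOH–OH gauche; 0.7 + 0.8 = 1.5 kcal/mol.
OH at 120° (eclipsed): OCH3–H eclipsed, COOH–OH eclipsed, H–H eclipsed; 1.5 + 2.3 + 1.0 = 4.8 kcal/mol.
OH at 180° (staggered): COOH–OH gauche; 0.8 = 0.8 kcal/mol.
OH at 240° (eclipsed): OCH3–H eclipsed, COOH–H eclipsed, H–OH eclipsed; 1.5 + 1.8 + 1.5 = 4.8 kcal/mol.
OH at 300° (staggered): OCH3–OH gauche; 0.7 = 0.7 kcal/mol.
Max at 0° (5.0 kcal/mol), min at 300° (0.7 kcal/mol); barrier = 4.3 kcal/mol.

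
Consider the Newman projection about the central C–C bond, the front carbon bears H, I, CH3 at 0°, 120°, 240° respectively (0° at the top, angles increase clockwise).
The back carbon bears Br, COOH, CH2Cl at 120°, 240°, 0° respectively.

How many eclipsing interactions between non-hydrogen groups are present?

Non-H eclipsing pairs: I(120°)/Br(120°); CH3(240°)/COOH(240°) — 2 interactions.

2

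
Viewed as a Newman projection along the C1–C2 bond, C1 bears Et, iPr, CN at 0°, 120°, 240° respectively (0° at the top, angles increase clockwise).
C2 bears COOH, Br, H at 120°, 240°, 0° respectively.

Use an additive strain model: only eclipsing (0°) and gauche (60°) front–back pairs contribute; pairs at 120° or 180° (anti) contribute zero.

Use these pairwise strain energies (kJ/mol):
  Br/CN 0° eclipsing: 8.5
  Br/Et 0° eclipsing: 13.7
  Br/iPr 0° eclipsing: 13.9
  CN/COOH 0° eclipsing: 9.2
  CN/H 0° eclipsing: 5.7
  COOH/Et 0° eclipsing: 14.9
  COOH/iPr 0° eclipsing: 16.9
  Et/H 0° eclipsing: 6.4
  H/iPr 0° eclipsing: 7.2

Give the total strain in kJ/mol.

31.8 kJ/mol

This conformer (eclipsed): Et–H eclipsed, iPr–COOH eclipsed, CN–Br eclipsed; 6.4 + 16.9 + 8.5 = 31.8 kJ/mol.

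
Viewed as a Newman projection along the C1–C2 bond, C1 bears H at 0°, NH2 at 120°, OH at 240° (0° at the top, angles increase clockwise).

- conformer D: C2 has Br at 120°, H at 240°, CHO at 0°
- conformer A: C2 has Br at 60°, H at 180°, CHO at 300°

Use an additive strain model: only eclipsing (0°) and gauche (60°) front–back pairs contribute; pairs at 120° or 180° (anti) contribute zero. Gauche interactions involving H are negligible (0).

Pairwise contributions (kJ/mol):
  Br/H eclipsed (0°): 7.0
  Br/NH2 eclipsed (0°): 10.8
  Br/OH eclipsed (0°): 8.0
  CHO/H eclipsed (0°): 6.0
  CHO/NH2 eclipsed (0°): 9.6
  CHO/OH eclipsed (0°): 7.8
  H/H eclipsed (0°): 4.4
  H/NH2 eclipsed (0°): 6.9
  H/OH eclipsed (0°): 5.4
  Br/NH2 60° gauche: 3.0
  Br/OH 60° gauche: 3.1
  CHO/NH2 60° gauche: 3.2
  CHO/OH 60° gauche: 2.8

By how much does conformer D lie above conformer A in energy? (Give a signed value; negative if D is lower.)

D (eclipsed): H–CHO eclipsed, NH2–Br eclipsed, OH–H eclipsed; 6.0 + 10.8 + 5.4 = 22.2 kJ/mol.
A (staggered): NH2–Br gauche, OH–CHO gauche; 3.0 + 2.8 = 5.8 kJ/mol.
E(D) − E(A) = 22.2 − 5.8 = +16.4 kJ/mol.

+16.4 kJ/mol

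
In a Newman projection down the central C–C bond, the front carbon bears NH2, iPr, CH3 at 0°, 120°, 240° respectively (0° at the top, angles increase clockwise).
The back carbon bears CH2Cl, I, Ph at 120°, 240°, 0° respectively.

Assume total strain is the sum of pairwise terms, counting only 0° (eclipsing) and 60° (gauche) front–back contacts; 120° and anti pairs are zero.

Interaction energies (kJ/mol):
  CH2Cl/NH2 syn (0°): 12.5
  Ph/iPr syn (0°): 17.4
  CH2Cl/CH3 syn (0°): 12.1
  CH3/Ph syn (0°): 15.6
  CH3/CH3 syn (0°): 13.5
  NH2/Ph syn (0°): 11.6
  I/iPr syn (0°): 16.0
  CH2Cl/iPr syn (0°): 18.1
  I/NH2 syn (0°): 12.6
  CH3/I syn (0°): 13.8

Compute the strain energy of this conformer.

This conformer is eclipsed. NH2 at 0° is eclipsed with Ph at 0° (11.6); iPr at 120° is eclipsed with CH2Cl at 120° (18.1); CH3 at 240° is eclipsed with I at 240° (13.8). Total 43.5 kJ/mol.

43.5 kJ/mol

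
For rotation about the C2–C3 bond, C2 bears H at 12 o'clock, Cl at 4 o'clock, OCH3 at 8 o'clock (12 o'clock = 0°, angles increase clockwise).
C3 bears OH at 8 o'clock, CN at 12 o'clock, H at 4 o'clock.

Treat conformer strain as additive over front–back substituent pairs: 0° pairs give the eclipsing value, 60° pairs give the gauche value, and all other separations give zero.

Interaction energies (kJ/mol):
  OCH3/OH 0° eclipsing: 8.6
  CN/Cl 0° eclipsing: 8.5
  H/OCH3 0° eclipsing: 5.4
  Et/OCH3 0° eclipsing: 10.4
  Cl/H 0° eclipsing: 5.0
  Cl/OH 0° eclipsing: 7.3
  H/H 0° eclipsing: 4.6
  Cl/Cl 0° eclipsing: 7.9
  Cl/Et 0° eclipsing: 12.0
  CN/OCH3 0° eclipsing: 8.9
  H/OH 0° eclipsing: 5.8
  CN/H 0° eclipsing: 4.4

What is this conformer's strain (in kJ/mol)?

18.0 kJ/mol

This conformer (eclipsed): H–CN eclipsed, Cl–H eclipsed, OCH3–OH eclipsed; 4.4 + 5.0 + 8.6 = 18.0 kJ/mol.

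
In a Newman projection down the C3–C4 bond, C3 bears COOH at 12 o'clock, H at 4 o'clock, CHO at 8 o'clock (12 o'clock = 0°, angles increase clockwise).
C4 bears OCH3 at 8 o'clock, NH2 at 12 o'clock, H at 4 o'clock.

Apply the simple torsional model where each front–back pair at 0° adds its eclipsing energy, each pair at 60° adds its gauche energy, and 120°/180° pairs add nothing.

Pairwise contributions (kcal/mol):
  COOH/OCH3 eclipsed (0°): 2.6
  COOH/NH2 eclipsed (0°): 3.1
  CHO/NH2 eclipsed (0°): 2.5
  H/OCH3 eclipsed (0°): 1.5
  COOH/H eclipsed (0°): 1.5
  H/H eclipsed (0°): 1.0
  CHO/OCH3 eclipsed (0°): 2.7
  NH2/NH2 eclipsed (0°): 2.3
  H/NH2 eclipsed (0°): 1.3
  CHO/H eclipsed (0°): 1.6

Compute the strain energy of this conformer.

This conformer (eclipsed): COOH(0°)/NH2(0°) eclipsed 3.1; H(120°)/H(120°) eclipsed 1.0; CHO(240°)/OCH3(240°) eclipsed 2.7 → 6.8 kcal/mol.

6.8 kcal/mol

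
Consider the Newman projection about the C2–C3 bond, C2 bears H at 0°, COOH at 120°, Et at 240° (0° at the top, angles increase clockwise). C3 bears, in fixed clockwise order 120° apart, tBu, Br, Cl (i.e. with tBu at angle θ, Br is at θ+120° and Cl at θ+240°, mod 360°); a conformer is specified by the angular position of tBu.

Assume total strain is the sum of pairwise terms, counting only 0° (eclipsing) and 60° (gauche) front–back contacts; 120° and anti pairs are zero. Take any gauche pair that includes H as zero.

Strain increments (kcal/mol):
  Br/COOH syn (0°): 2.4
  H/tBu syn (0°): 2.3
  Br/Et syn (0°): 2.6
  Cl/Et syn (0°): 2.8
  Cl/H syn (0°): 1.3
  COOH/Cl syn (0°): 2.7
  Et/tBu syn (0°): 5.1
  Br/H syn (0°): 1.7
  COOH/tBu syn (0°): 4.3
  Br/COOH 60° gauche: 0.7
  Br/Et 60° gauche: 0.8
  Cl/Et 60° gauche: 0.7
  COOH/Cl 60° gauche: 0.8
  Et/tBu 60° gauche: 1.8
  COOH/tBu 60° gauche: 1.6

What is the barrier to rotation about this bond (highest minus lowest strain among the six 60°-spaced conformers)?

5.7 kcal/mol

tBu at 0° is eclipsed. H at 0° is eclipsed with tBu at 0° (2.3); COOH at 120° is eclipsed with Br at 120° (2.4); Et at 240° is eclipsed with Cl at 240° (2.8). Total 7.5 kcal/mol.
tBu at 60° is staggered. COOH at 120° is gauche with tBu at 60° (1.6); COOH at 120° is gauche with Br at 180° (0.7); Et at 240° is gauche with Br at 180° (0.8); Et at 240° is gauche with Cl at 300° (0.7). Total 3.8 kcal/mol.
tBu at 120° is eclipsed. H at 0° is eclipsed with Cl at 0° (1.3); COOH at 120° is eclipsed with tBu at 120° (4.3); Et at 240° is eclipsed with Br at 240° (2.6). Total 8.2 kcal/mol.
tBu at 180° is staggered. COOH at 120° is gauche with tBu at 180° (1.6); COOH at 120° is gauche with Cl at 60° (0.8); Et at 240° is gauche with tBu at 180° (1.8); Et at 240° is gauche with Br at 300° (0.8). Total 5.0 kcal/mol.
tBu at 240° is eclipsed. H at 0° is eclipsed with Br at 0° (1.7); COOH at 120° is eclipsed with Cl at 120° (2.7); Et at 240° is eclipsed with tBu at 240° (5.1). Total 9.5 kcal/mol.
tBu at 300° is staggered. COOH at 120° is gauche with Br at 60° (0.7); COOH at 120° is gauche with Cl at 180° (0.8); Et at 240° is gauche with tBu at 300° (1.8); Et at 240° is gauche with Cl at 180° (0.7). Total 4.0 kcal/mol.
Max at 240° (9.5 kcal/mol), min at 60° (3.8 kcal/mol); barrier = 5.7 kcal/mol.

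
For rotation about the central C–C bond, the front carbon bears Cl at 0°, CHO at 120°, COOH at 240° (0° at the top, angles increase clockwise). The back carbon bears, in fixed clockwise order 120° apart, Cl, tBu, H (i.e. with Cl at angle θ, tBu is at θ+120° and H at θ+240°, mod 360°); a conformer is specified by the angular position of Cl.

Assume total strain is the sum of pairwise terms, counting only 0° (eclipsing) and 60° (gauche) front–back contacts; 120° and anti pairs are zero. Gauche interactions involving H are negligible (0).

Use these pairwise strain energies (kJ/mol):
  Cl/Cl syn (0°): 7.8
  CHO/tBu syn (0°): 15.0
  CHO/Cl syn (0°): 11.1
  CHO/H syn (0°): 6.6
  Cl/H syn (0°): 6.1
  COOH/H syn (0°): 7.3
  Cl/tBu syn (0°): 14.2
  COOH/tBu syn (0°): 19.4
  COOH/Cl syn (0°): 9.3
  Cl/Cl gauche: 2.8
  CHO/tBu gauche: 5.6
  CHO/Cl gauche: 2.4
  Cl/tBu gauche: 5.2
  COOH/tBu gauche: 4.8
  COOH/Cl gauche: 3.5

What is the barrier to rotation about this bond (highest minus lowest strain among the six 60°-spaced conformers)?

21.0 kJ/mol

Cl at 0° is eclipsed. Cl at 0° is eclipsed with Cl at 0° (7.8); CHO at 120° is eclipsed with tBu at 120° (15.0); COOH at 240° is eclipsed with H at 240° (7.3). Total 30.1 kJ/mol.
Cl at 60° is staggered. Cl at 0° is gauche with Cl at 60° (2.8); CHO at 120° is gauche with Cl at 60° (2.4); CHO at 120° is gauche with tBu at 180° (5.6); COOH at 240° is gauche with tBu at 180° (4.8). Total 15.6 kJ/mol.
Cl at 120° is eclipsed. Cl at 0° is eclipsed with H at 0° (6.1); CHO at 120° is eclipsed with Cl at 120° (11.1); COOH at 240° is eclipsed with tBu at 240° (19.4). Total 36.6 kJ/mol.
Cl at 180° is staggered. Cl at 0° is gauche with tBu at 300° (5.2); CHO at 120° is gauche with Cl at 180° (2.4); COOH at 240° is gauche with Cl at 180° (3.5); COOH at 240° is gauche with tBu at 300° (4.8). Total 15.9 kJ/mol.
Cl at 240° is eclipsed. Cl at 0° is eclipsed with tBu at 0° (14.2); CHO at 120° is eclipsed with H at 120° (6.6); COOH at 240° is eclipsed with Cl at 240° (9.3). Total 30.1 kJ/mol.
Cl at 300° is staggered. Cl at 0° is gauche with Cl at 300° (2.8); Cl at 0° is gauche with tBu at 60° (5.2); CHO at 120° is gauche with tBu at 60° (5.6); COOH at 240° is gauche with Cl at 300° (3.5). Total 17.1 kJ/mol.
Max at 120° (36.6 kJ/mol), min at 60° (15.6 kJ/mol); barrier = 21.0 kJ/mol.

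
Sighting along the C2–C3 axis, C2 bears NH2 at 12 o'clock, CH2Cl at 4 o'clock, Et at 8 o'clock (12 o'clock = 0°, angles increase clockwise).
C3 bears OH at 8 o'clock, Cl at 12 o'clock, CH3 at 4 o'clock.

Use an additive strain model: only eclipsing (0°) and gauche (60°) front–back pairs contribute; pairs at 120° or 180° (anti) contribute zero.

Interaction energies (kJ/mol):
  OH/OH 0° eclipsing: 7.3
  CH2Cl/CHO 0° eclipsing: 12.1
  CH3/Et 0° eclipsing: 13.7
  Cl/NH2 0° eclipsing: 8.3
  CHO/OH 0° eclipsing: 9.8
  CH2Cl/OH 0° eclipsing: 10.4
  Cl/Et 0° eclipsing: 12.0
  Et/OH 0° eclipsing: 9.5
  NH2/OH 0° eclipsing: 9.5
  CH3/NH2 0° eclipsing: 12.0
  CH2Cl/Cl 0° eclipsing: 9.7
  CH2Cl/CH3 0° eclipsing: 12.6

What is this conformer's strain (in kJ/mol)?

This conformer (eclipsed): NH2(0°)/Cl(0°) eclipsed 8.3; CH2Cl(120°)/CH3(120°) eclipsed 12.6; Et(240°)/OH(240°) eclipsed 9.5 → 30.4 kJ/mol.

30.4 kJ/mol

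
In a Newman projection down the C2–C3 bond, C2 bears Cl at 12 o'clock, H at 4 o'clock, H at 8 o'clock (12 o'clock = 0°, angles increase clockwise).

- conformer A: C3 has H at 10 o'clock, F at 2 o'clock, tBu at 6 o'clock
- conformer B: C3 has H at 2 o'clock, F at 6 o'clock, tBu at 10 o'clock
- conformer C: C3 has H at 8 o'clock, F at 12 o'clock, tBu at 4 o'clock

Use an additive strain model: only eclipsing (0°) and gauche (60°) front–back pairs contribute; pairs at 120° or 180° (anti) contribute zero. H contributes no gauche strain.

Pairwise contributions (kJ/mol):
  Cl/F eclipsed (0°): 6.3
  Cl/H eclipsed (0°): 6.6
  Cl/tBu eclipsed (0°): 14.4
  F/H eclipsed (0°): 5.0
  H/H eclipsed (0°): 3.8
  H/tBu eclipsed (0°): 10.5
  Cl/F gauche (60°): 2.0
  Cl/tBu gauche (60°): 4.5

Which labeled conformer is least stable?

A is staggered. Cl at 0° is gauche with F at 60° (2.0). Total 2.0 kJ/mol.
B is staggered. Cl at 0° is gauche with tBu at 300° (4.5). Total 4.5 kJ/mol.
C is eclipsed. Cl at 0° is eclipsed with F at 0° (6.3); H at 120° is eclipsed with tBu at 120° (10.5); H at 240° is eclipsed with H at 240° (3.8). Total 20.6 kJ/mol.
C has the highest total (20.6 kJ/mol).

C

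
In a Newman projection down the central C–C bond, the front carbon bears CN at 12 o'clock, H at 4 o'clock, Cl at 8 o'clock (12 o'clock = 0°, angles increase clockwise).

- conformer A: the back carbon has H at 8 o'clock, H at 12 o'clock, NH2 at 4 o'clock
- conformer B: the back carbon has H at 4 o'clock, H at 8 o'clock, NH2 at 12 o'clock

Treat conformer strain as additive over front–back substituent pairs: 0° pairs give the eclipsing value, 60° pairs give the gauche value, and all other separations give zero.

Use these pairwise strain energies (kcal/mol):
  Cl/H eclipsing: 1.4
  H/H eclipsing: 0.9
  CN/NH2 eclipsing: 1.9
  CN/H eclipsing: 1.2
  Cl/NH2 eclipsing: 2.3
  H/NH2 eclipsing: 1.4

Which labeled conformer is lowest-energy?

A

A is eclipsed. CN at 0° is eclipsed with H at 0° (1.2); H at 120° is eclipsed with NH2 at 120° (1.4); Cl at 240° is eclipsed with H at 240° (1.4). Total 4.0 kcal/mol.
B is eclipsed. CN at 0° is eclipsed with NH2 at 0° (1.9); H at 120° is eclipsed with H at 120° (0.9); Cl at 240° is eclipsed with H at 240° (1.4). Total 4.2 kcal/mol.
A has the lowest total (4.0 kcal/mol).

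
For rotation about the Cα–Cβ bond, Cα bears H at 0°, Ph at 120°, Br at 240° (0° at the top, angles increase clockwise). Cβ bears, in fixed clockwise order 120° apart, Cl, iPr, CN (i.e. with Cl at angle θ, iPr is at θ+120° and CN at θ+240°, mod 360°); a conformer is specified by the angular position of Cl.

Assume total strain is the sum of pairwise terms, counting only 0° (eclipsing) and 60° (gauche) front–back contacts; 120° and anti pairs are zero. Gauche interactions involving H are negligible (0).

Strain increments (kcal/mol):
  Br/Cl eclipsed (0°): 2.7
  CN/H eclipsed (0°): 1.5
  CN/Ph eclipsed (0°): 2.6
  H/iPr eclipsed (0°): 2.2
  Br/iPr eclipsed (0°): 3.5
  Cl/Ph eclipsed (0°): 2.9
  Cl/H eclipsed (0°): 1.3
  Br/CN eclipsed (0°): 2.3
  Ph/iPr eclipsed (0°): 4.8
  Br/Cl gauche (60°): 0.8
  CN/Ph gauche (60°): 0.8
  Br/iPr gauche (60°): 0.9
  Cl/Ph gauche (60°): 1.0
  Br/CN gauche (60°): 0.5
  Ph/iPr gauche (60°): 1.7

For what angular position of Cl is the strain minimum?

Cl at 0° (eclipsed): H–Cl eclipsed, Ph–iPr eclipsed, Br–CN eclipsed; 1.3 + 4.8 + 2.3 = 8.4 kcal/mol.
Cl at 60° (staggered): Ph–Cl gauche, Ph–iPr gauche, Br–iPr gauche, Br–CN gauche; 1.0 + 1.7 + 0.9 + 0.5 = 4.1 kcal/mol.
Cl at 120° (eclipsed): H–CN eclipsed, Ph–Cl eclipsed, Br–iPr eclipsed; 1.5 + 2.9 + 3.5 = 7.9 kcal/mol.
Cl at 180° (staggered): Ph–Cl gauche, Ph–CN gauche, Br–Cl gauche, Br–iPr gauche; 1.0 + 0.8 + 0.8 + 0.9 = 3.5 kcal/mol.
Cl at 240° (eclipsed): H–iPr eclipsed, Ph–CN eclipsed, Br–Cl eclipsed; 2.2 + 2.6 + 2.7 = 7.5 kcal/mol.
Cl at 300° (staggered): Ph–iPr gauche, Ph–CN gauche, Br–Cl gauche, Br–CN gauche; 1.7 + 0.8 + 0.8 + 0.5 = 3.8 kcal/mol.
The minimum (3.5 kcal/mol) occurs with Cl at 180°.

180°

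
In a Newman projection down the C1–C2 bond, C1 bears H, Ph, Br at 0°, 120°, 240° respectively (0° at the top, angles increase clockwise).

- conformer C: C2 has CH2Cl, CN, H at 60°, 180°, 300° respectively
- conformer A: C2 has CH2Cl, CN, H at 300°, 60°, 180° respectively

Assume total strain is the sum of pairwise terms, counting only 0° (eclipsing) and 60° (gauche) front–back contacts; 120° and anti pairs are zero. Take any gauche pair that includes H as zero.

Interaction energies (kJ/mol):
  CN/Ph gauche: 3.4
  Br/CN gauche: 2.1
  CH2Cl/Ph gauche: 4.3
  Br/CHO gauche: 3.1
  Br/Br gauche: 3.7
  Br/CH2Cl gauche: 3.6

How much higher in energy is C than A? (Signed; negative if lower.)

C (staggered): Ph–CH2Cl gauche, Ph–CN gauche, Br–CN gauche; 4.3 + 3.4 + 2.1 = 9.8 kJ/mol.
A (staggered): Ph–CN gauche, Br–CH2Cl gauche; 3.4 + 3.6 = 7.0 kJ/mol.
E(C) − E(A) = 9.8 − 7.0 = +2.8 kJ/mol.

+2.8 kJ/mol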